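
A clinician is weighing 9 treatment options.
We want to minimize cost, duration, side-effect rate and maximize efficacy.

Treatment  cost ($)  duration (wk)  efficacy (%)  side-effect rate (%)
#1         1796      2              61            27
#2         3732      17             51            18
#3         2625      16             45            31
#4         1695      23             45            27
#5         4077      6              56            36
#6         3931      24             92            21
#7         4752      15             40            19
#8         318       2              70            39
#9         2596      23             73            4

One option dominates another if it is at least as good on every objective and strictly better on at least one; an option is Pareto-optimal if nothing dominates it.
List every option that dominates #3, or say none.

#1: cost 1796≤2625, duration 2≤16, efficacy 61≥45, side-effect rate 27≤31 — dominates #3.
Others (#2, #4, #5, #6, #7, #8, #9) are each worse than #3 on at least one objective.

#1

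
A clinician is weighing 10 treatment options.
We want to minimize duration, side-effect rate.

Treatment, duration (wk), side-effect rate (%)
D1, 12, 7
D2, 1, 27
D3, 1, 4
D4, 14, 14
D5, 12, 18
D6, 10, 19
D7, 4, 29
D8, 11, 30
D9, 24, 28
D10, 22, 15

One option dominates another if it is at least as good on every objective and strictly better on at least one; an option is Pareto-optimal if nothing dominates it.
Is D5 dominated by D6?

No

D6 vs D5: D6 is worse on side-effect rate (19 vs 18), so it does not dominate D5.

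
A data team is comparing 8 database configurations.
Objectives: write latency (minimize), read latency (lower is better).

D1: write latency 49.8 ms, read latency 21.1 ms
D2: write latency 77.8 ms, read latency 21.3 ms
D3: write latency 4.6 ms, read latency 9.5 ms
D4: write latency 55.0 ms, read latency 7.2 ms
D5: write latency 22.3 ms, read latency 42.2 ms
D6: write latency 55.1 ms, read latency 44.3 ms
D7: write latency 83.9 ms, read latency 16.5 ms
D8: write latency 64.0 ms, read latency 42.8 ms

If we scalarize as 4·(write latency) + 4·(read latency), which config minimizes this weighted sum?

D3

D1: 4·49.8 + 4·21.1 = 283.6
D2: 4·77.8 + 4·21.3 = 396.4
D3: 4·4.6 + 4·9.5 = 56.4
D4: 4·55.0 + 4·7.2 = 248.8
D5: 4·22.3 + 4·42.2 = 258.0
D6: 4·55.1 + 4·44.3 = 397.6
D7: 4·83.9 + 4·16.5 = 401.6
D8: 4·64.0 + 4·42.8 = 427.2
Lowest: D3 at 56.4.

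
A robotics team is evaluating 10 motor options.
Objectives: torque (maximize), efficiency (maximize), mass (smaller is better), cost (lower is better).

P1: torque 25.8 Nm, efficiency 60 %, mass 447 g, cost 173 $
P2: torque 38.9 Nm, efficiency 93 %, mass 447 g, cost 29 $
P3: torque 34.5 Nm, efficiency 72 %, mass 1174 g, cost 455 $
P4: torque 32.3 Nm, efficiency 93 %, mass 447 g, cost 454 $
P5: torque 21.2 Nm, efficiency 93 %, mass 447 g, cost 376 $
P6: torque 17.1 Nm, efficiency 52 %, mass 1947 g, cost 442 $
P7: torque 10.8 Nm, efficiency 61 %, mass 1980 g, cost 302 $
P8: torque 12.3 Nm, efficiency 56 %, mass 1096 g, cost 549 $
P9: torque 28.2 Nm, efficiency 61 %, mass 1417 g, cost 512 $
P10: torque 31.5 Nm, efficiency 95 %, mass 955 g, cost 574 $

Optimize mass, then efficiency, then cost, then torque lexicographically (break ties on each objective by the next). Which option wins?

P2

First minimize mass: best is 447, kept {P1, P2, P4, P5}.
Then maximize efficiency: best is 93, kept {P2, P4, P5}.
Then minimize cost: best is 29, kept {P2}.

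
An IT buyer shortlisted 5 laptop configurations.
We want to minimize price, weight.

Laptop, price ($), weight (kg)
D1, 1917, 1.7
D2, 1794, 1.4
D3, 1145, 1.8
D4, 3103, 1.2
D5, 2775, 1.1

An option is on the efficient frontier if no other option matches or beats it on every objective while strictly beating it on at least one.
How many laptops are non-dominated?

D1: dominated by D2 (price 1794≤1917, weight 1.4≤1.7).
D2: not dominated.
D3: not dominated (best price).
D4: dominated by D5 (price 2775≤3103, weight 1.1≤1.2).
D5: not dominated (best weight).
Pareto-optimal: D2, D3, D5 → 3.

3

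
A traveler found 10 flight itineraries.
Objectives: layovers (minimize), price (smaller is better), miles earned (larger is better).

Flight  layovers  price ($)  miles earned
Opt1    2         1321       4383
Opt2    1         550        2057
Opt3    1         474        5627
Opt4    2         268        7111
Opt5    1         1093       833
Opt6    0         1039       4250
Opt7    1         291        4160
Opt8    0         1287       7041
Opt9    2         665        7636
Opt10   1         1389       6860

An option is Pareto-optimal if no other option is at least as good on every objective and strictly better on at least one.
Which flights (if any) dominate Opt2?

Opt3: layovers 1≤1, price 474≤550, miles earned 5627≥2057 — dominates Opt2.
Opt7: layovers 1≤1, price 291≤550, miles earned 4160≥2057 — dominates Opt2.
Others (Opt1, Opt4, Opt5, Opt6, Opt8, Opt9, Opt10) are each worse than Opt2 on at least one objective.

Opt3, Opt7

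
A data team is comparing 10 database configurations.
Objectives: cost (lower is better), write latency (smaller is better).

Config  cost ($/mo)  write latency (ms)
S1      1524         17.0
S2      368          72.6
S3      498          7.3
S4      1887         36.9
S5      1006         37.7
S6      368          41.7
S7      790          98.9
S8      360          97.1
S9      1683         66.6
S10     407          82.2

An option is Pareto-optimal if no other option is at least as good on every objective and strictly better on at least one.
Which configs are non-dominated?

S1: dominated by S3 (cost 498≤1524, write latency 7.3≤17.0).
S2: dominated by S6 (cost 368≤368, write latency 41.7≤72.6).
S3: not dominated (best write latency).
S4: dominated by S1 (cost 1524≤1887, write latency 17.0≤36.9).
S5: dominated by S3 (cost 498≤1006, write latency 7.3≤37.7).
S6: not dominated.
S7: dominated by S2 (cost 368≤790, write latency 72.6≤98.9).
S8: not dominated (best cost).
S9: dominated by S1 (cost 1524≤1683, write latency 17.0≤66.6).
S10: dominated by S2 (cost 368≤407, write latency 72.6≤82.2).

S3, S6, S8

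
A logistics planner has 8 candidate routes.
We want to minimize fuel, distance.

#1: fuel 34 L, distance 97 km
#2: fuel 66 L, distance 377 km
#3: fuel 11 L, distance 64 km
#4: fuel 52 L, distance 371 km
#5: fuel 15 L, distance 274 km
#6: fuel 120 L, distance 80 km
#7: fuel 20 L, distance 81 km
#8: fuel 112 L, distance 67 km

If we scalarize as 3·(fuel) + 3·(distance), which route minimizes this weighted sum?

#3

#1: 3·34 + 3·97 = 393
#2: 3·66 + 3·377 = 1329
#3: 3·11 + 3·64 = 225
#4: 3·52 + 3·371 = 1269
#5: 3·15 + 3·274 = 867
#6: 3·120 + 3·80 = 600
#7: 3·20 + 3·81 = 303
#8: 3·112 + 3·67 = 537
Lowest: #3 at 225.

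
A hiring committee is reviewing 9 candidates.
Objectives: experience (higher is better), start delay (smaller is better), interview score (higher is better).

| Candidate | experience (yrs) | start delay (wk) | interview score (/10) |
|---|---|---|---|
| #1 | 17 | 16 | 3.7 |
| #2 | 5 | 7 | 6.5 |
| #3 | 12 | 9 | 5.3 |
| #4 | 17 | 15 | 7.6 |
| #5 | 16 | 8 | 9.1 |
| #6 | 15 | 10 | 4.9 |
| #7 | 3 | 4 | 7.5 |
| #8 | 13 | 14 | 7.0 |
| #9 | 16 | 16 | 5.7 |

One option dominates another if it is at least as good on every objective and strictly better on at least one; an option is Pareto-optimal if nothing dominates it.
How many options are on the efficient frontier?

4

#1: dominated by #4 (experience 17≥17, start delay 15≤16, interview score 7.6≥3.7).
#2: not dominated.
#3: dominated by #5 (experience 16≥12, start delay 8≤9, interview score 9.1≥5.3).
#4: not dominated.
#5: not dominated (best interview score).
#6: dominated by #5 (experience 16≥15, start delay 8≤10, interview score 9.1≥4.9).
#7: not dominated (best start delay).
#8: dominated by #5 (experience 16≥13, start delay 8≤14, interview score 9.1≥7.0).
#9: dominated by #4 (experience 17≥16, start delay 15≤16, interview score 7.6≥5.7).
Pareto-optimal: #2, #4, #5, #7 → 4.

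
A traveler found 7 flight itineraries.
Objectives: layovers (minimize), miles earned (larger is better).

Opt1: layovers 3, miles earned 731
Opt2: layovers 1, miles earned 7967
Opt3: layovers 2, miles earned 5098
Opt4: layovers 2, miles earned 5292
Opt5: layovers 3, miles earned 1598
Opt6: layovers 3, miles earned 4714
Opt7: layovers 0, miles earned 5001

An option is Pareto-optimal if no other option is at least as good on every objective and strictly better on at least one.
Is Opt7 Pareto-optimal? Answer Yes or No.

Yes

Opt1: worse on layovers (3 vs 0).
Opt2: worse on layovers (1 vs 0).
Opt3: worse on layovers (2 vs 0).
Opt4: worse on layovers (2 vs 0).
Opt5: worse on layovers (3 vs 0).
Opt6: worse on layovers (3 vs 0).
No option is at least as good as Opt7 on every objective and strictly better on one.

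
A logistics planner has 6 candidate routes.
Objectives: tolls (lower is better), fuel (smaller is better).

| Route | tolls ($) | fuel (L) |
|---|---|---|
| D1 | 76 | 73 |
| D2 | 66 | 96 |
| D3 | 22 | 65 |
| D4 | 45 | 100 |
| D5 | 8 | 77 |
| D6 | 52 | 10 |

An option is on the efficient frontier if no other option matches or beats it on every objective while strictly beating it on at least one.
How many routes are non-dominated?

D1: dominated by D3 (tolls 22≤76, fuel 65≤73).
D2: dominated by D3 (tolls 22≤66, fuel 65≤96).
D3: not dominated.
D4: dominated by D3 (tolls 22≤45, fuel 65≤100).
D5: not dominated (best tolls).
D6: not dominated (best fuel).
Pareto-optimal: D3, D5, D6 → 3.

3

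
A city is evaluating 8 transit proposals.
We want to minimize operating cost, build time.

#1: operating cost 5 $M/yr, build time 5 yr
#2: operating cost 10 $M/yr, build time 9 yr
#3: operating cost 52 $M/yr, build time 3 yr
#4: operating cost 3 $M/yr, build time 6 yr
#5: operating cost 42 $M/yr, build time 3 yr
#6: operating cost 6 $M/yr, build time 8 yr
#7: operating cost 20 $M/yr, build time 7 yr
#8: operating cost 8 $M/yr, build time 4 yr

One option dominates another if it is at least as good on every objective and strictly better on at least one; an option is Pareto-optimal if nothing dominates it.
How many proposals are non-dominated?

4

#1: not dominated.
#2: dominated by #1 (operating cost 5≤10, build time 5≤9).
#3: dominated by #5 (operating cost 42≤52, build time 3≤3).
#4: not dominated (best operating cost).
#5: not dominated.
#6: dominated by #1 (operating cost 5≤6, build time 5≤8).
#7: dominated by #1 (operating cost 5≤20, build time 5≤7).
#8: not dominated.
Pareto-optimal: #1, #4, #5, #8 → 4.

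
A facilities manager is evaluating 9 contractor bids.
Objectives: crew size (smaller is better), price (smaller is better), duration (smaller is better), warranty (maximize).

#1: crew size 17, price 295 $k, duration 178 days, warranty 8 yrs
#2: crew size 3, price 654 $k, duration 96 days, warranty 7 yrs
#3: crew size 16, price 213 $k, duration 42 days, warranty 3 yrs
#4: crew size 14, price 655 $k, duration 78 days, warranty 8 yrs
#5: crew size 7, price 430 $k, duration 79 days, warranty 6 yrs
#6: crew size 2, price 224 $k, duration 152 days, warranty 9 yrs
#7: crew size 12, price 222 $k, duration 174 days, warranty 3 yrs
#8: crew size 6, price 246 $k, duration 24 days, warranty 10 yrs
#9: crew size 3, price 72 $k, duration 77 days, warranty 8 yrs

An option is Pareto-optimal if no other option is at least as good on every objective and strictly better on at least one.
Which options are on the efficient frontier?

#1: dominated by #6 (crew size 2≤17, price 224≤295, duration 152≤178, warranty 9≥8).
#2: dominated by #9 (crew size 3≤3, price 72≤654, duration 77≤96, warranty 8≥7).
#3: not dominated.
#4: dominated by #8 (crew size 6≤14, price 246≤655, duration 24≤78, warranty 10≥8).
#5: dominated by #8 (crew size 6≤7, price 246≤430, duration 24≤79, warranty 10≥6).
#6: not dominated (best crew size).
#7: dominated by #9 (crew size 3≤12, price 72≤222, duration 77≤174, warranty 8≥3).
#8: not dominated (best duration).
#9: not dominated (best price).

#3, #6, #8, #9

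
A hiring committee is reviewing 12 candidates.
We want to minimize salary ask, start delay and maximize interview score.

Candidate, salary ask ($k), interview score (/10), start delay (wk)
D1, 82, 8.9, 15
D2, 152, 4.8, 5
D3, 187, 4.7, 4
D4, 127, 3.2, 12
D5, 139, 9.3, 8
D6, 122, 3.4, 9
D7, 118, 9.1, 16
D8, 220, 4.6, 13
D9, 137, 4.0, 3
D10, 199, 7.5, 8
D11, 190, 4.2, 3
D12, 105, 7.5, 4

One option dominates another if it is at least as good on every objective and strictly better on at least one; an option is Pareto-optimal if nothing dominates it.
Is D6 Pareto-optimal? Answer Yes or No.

D12 vs D6: salary ask 105≤122, interview score 7.5≥3.4, start delay 4≤9 — D12 is at least as good on every objective and strictly better on at least one, so D12 dominates D6.

No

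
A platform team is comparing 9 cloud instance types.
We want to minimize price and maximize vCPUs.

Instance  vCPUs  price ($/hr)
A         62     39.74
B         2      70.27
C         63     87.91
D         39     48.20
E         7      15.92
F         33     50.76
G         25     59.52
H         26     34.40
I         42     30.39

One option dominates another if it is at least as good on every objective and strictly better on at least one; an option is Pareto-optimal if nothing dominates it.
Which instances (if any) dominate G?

A, D, F, H, I

A: vCPUs 62≥25, price 39.74≤59.52 — dominates G.
D: vCPUs 39≥25, price 48.20≤59.52 — dominates G.
F: vCPUs 33≥25, price 50.76≤59.52 — dominates G.
H: vCPUs 26≥25, price 34.40≤59.52 — dominates G.
I: vCPUs 42≥25, price 30.39≤59.52 — dominates G.
Others (B, C, E) are each worse than G on at least one objective.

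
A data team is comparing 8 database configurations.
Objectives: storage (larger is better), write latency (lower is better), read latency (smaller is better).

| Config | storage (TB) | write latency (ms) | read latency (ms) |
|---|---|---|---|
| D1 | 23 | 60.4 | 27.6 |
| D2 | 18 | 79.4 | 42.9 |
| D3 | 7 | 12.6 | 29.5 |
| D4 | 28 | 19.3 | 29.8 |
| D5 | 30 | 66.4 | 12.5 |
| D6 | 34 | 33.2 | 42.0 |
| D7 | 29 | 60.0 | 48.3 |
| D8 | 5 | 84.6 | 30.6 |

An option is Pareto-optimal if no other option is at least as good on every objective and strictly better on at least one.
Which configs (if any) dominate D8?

D1, D3, D4, D5

D1: storage 23≥5, write latency 60.4≤84.6, read latency 27.6≤30.6 — dominates D8.
D3: storage 7≥5, write latency 12.6≤84.6, read latency 29.5≤30.6 — dominates D8.
D4: storage 28≥5, write latency 19.3≤84.6, read latency 29.8≤30.6 — dominates D8.
D5: storage 30≥5, write latency 66.4≤84.6, read latency 12.5≤30.6 — dominates D8.
Others (D2, D6, D7) are each worse than D8 on at least one objective.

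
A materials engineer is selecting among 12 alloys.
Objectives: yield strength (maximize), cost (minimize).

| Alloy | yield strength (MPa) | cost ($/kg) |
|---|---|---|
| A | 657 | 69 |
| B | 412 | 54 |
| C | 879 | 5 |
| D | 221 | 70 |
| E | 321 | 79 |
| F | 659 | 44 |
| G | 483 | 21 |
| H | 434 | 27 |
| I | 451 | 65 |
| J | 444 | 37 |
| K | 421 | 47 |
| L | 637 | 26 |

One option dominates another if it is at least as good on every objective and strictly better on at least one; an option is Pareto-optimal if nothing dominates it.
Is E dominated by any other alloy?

A vs E: yield strength 657≥321, cost 69≤79 — A is at least as good on every objective and strictly better on at least one, so A dominates E.

Yes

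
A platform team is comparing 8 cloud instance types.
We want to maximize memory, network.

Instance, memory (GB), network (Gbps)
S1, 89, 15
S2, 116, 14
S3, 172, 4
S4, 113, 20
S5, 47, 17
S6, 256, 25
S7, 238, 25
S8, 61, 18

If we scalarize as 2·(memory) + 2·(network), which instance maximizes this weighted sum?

S6

S1: 2·89 + 2·15 = 208
S2: 2·116 + 2·14 = 260
S3: 2·172 + 2·4 = 352
S4: 2·113 + 2·20 = 266
S5: 2·47 + 2·17 = 128
S6: 2·256 + 2·25 = 562
S7: 2·238 + 2·25 = 526
S8: 2·61 + 2·18 = 158
Highest: S6 at 562.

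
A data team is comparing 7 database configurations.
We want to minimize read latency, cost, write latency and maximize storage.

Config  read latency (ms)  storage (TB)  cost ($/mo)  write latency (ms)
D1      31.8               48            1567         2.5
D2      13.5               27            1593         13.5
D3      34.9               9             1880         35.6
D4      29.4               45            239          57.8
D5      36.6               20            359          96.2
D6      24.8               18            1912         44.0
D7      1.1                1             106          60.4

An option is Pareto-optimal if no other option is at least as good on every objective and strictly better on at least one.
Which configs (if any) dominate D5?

D4

D4: read latency 29.4≤36.6, storage 45≥20, cost 239≤359, write latency 57.8≤96.2 — dominates D5.
Others (D1, D2, D3, D6, D7) are each worse than D5 on at least one objective.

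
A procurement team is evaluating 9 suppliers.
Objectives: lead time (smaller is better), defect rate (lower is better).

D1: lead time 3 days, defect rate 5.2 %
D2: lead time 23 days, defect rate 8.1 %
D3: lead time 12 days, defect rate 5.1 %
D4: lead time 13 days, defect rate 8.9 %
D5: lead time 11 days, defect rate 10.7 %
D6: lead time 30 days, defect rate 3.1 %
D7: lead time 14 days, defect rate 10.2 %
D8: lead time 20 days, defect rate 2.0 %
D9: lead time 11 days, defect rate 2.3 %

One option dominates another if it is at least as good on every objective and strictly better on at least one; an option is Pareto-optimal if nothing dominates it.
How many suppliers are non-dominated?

3

D1: not dominated (best lead time).
D2: dominated by D1 (lead time 3≤23, defect rate 5.2≤8.1).
D3: dominated by D9 (lead time 11≤12, defect rate 2.3≤5.1).
D4: dominated by D1 (lead time 3≤13, defect rate 5.2≤8.9).
D5: dominated by D1 (lead time 3≤11, defect rate 5.2≤10.7).
D6: dominated by D8 (lead time 20≤30, defect rate 2.0≤3.1).
D7: dominated by D1 (lead time 3≤14, defect rate 5.2≤10.2).
D8: not dominated (best defect rate).
D9: not dominated.
Pareto-optimal: D1, D8, D9 → 3.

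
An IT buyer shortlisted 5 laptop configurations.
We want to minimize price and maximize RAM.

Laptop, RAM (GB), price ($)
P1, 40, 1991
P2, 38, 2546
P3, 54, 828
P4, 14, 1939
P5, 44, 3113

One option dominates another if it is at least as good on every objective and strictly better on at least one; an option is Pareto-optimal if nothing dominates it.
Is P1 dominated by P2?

No

P2 vs P1: P2 is worse on RAM (38 vs 40), so it does not dominate P1.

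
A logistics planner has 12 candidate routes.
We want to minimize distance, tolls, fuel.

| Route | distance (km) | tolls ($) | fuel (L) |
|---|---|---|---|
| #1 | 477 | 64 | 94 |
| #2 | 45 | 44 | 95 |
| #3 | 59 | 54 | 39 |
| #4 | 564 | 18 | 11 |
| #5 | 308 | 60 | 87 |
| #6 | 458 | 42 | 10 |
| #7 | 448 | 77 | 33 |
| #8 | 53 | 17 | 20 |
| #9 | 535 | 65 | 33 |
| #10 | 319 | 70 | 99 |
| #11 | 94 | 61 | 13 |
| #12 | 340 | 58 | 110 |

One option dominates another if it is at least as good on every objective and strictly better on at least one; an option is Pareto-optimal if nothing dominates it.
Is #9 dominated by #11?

#11 vs #9: distance 94≤535, tolls 61≤65, fuel 13≤33 — #11 is at least as good on every objective with at least one strict improvement.

Yes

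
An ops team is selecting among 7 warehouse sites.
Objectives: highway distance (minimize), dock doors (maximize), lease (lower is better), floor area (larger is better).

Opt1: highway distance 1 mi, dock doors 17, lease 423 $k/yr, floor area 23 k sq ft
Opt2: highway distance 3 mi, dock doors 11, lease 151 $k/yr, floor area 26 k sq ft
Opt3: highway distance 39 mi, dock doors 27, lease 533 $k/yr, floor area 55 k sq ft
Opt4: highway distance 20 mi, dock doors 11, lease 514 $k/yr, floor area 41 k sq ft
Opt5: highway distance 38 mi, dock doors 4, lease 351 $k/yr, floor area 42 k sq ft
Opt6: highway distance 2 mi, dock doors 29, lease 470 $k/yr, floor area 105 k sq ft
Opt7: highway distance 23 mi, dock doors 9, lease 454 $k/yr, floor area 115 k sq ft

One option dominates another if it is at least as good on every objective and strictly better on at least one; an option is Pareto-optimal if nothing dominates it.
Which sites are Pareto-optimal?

Opt1, Opt2, Opt5, Opt6, Opt7

Opt1: not dominated (best highway distance).
Opt2: not dominated (best lease).
Opt3: dominated by Opt6 (highway distance 2≤39, dock doors 29≥27, lease 470≤533, floor area 105≥55).
Opt4: dominated by Opt6 (highway distance 2≤20, dock doors 29≥11, lease 470≤514, floor area 105≥41).
Opt5: not dominated.
Opt6: not dominated (best dock doors).
Opt7: not dominated (best floor area).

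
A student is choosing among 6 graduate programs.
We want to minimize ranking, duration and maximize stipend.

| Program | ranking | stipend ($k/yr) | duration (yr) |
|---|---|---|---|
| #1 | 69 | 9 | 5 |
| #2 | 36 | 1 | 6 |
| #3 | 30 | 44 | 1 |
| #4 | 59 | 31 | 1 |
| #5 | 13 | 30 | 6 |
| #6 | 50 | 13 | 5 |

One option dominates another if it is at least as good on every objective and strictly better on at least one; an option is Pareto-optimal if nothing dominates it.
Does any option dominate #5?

#1: worse on ranking (69 vs 13).
#2: worse on ranking (36 vs 13).
#3: worse on ranking (30 vs 13).
#4: worse on ranking (59 vs 13).
#6: worse on ranking (50 vs 13).
No option is at least as good as #5 on every objective and strictly better on one.

No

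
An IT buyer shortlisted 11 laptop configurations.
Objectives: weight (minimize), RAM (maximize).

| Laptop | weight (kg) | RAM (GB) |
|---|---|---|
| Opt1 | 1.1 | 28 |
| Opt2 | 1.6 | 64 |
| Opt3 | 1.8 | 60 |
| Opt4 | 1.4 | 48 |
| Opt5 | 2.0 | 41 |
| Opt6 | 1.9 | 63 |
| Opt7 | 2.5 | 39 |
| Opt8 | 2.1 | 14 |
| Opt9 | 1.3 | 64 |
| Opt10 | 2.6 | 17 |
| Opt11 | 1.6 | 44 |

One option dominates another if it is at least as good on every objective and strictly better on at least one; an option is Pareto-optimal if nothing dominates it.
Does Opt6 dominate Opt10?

Opt6 vs Opt10: weight 1.9≤2.6, RAM 63≥17 — Opt6 is at least as good on every objective with at least one strict improvement.

Yes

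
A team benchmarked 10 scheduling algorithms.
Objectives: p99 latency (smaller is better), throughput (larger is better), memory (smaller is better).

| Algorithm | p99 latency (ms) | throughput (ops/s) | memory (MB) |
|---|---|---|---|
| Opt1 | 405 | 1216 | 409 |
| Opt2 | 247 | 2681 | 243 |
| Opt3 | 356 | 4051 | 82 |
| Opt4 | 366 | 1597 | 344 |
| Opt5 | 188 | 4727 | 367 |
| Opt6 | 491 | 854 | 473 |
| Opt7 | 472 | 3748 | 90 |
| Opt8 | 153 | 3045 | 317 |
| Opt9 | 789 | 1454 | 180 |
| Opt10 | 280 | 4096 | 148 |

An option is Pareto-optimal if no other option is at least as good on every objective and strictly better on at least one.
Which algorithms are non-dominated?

Opt2, Opt3, Opt5, Opt8, Opt10

Opt1: dominated by Opt2 (p99 latency 247≤405, throughput 2681≥1216, memory 243≤409).
Opt2: not dominated.
Opt3: not dominated (best memory).
Opt4: dominated by Opt2 (p99 latency 247≤366, throughput 2681≥1597, memory 243≤344).
Opt5: not dominated (best throughput).
Opt6: dominated by Opt1 (p99 latency 405≤491, throughput 1216≥854, memory 409≤473).
Opt7: dominated by Opt3 (p99 latency 356≤472, throughput 4051≥3748, memory 82≤90).
Opt8: not dominated (best p99 latency).
Opt9: dominated by Opt3 (p99 latency 356≤789, throughput 4051≥1454, memory 82≤180).
Opt10: not dominated.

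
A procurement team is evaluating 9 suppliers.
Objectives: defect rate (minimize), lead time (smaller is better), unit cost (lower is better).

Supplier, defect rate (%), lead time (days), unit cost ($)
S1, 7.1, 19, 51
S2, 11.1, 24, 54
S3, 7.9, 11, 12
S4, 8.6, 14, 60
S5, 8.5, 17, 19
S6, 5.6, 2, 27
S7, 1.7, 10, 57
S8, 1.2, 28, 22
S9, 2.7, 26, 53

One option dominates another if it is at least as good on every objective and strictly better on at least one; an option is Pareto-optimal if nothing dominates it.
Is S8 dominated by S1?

S1 vs S8: S1 is worse on defect rate (7.1 vs 1.2), so it does not dominate S8.

No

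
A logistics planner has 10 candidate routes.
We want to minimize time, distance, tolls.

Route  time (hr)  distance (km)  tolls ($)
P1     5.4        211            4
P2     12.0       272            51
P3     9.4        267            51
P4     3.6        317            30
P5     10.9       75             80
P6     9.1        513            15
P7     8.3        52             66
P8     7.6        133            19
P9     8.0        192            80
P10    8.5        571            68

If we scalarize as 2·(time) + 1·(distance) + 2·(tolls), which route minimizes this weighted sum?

P8

P1: 2·5.4 + 1·211 + 2·4 = 229.8
P2: 2·12.0 + 1·272 + 2·51 = 398.0
P3: 2·9.4 + 1·267 + 2·51 = 387.8
P4: 2·3.6 + 1·317 + 2·30 = 384.2
P5: 2·10.9 + 1·75 + 2·80 = 256.8
P6: 2·9.1 + 1·513 + 2·15 = 561.2
P7: 2·8.3 + 1·52 + 2·66 = 200.6
P8: 2·7.6 + 1·133 + 2·19 = 186.2
P9: 2·8.0 + 1·192 + 2·80 = 368.0
P10: 2·8.5 + 1·571 + 2·68 = 724.0
Lowest: P8 at 186.2.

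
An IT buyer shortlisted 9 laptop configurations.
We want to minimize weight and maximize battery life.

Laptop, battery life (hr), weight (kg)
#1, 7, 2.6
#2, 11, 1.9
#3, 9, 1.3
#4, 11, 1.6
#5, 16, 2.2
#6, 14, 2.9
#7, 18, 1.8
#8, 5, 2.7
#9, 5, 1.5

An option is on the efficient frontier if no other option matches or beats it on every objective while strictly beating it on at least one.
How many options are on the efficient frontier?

#1: dominated by #2 (battery life 11≥7, weight 1.9≤2.6).
#2: dominated by #4 (battery life 11≥11, weight 1.6≤1.9).
#3: not dominated (best weight).
#4: not dominated.
#5: dominated by #7 (battery life 18≥16, weight 1.8≤2.2).
#6: dominated by #5 (battery life 16≥14, weight 2.2≤2.9).
#7: not dominated (best battery life).
#8: dominated by #1 (battery life 7≥5, weight 2.6≤2.7).
#9: dominated by #3 (battery life 9≥5, weight 1.3≤1.5).
Pareto-optimal: #3, #4, #7 → 3.

3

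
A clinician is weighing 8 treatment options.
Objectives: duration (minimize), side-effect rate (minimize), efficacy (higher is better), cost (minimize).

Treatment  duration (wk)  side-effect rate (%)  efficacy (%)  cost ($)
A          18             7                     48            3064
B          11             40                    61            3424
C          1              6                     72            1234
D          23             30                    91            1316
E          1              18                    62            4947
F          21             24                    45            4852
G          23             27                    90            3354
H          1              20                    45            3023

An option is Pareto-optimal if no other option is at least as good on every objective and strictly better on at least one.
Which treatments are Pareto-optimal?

A: dominated by C (duration 1≤18, side-effect rate 6≤7, efficacy 72≥48, cost 1234≤3064).
B: dominated by C (duration 1≤11, side-effect rate 6≤40, efficacy 72≥61, cost 1234≤3424).
C: not dominated (best side-effect rate).
D: not dominated (best efficacy).
E: dominated by C (duration 1≤1, side-effect rate 6≤18, efficacy 72≥62, cost 1234≤4947).
F: dominated by A (duration 18≤21, side-effect rate 7≤24, efficacy 48≥45, cost 3064≤4852).
G: not dominated.
H: dominated by C (duration 1≤1, side-effect rate 6≤20, efficacy 72≥45, cost 1234≤3023).

C, D, G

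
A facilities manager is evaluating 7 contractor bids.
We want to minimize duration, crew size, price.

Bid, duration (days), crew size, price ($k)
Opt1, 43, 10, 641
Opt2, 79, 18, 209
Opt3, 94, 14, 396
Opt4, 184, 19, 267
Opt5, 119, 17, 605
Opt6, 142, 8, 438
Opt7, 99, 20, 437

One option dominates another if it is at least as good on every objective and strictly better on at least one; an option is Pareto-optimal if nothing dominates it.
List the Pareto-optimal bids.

Opt1, Opt2, Opt3, Opt6

Opt1: not dominated (best duration).
Opt2: not dominated (best price).
Opt3: not dominated.
Opt4: dominated by Opt2 (duration 79≤184, crew size 18≤19, price 209≤267).
Opt5: dominated by Opt3 (duration 94≤119, crew size 14≤17, price 396≤605).
Opt6: not dominated (best crew size).
Opt7: dominated by Opt2 (duration 79≤99, crew size 18≤20, price 209≤437).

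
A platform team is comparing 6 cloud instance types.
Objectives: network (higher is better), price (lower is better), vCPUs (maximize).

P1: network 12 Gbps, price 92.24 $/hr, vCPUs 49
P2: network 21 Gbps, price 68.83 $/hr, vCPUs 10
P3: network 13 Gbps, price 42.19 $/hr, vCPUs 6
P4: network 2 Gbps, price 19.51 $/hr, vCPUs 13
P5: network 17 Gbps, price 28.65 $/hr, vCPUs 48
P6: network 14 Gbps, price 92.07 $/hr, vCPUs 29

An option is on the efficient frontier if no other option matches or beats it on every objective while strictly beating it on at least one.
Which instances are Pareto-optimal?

P1, P2, P4, P5

P1: not dominated (best vCPUs).
P2: not dominated (best network).
P3: dominated by P5 (network 17≥13, price 28.65≤42.19, vCPUs 48≥6).
P4: not dominated (best price).
P5: not dominated.
P6: dominated by P5 (network 17≥14, price 28.65≤92.07, vCPUs 48≥29).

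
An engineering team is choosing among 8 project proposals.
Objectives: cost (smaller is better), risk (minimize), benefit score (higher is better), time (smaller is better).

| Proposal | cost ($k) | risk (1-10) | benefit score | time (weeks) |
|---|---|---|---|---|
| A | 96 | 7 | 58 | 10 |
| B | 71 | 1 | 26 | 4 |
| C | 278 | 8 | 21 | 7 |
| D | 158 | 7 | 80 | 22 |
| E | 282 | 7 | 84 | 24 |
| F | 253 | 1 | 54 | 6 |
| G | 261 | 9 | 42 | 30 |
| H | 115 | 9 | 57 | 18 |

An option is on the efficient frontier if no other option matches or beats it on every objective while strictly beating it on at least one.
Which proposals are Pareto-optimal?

A: not dominated.
B: not dominated (best cost).
C: dominated by B (cost 71≤278, risk 1≤8, benefit score 26≥21, time 4≤7).
D: not dominated.
E: not dominated (best benefit score).
F: not dominated.
G: dominated by A (cost 96≤261, risk 7≤9, benefit score 58≥42, time 10≤30).
H: dominated by A (cost 96≤115, risk 7≤9, benefit score 58≥57, time 10≤18).

A, B, D, E, F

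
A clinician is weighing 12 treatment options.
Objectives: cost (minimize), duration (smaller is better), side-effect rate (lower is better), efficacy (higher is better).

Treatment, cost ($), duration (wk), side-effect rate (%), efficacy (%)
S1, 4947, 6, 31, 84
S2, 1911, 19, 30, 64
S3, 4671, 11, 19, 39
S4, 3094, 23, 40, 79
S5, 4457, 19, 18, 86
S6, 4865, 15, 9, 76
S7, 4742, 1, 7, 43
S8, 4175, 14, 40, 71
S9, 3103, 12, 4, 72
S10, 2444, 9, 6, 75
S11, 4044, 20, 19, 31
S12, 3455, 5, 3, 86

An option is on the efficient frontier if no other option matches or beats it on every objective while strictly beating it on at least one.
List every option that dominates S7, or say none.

S1: worse on cost (4947 vs 4742).
S2: worse on duration (19 vs 1).
S3: worse on duration (11 vs 1).
S4: worse on duration (23 vs 1).
S5: worse on duration (19 vs 1).
S6: worse on cost (4865 vs 4742).
S8: worse on duration (14 vs 1).
S9: worse on duration (12 vs 1).
S10: worse on duration (9 vs 1).
S11: worse on duration (20 vs 1).
S12: worse on duration (5 vs 1).
No option dominates S7.

none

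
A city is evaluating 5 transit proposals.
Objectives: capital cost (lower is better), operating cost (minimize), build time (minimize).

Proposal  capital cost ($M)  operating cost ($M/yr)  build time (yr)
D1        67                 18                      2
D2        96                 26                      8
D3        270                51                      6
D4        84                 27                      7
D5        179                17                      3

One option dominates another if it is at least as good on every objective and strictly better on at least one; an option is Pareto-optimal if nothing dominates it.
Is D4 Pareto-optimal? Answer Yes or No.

D1 vs D4: capital cost 67≤84, operating cost 18≤27, build time 2≤7 — D1 is at least as good on every objective and strictly better on at least one, so D1 dominates D4.

No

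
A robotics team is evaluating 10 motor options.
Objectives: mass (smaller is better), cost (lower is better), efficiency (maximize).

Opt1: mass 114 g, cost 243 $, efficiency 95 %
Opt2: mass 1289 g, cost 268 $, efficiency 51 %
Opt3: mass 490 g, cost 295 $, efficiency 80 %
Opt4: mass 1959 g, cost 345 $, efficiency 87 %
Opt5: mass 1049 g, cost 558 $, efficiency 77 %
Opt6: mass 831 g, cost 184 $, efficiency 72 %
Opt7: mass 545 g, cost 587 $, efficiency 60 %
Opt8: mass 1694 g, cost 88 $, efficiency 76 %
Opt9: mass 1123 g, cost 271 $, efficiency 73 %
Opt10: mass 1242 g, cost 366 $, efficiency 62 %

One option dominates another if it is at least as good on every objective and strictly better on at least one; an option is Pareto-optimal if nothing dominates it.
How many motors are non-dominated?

3

Opt1: not dominated (best mass).
Opt2: dominated by Opt1 (mass 114≤1289, cost 243≤268, efficiency 95≥51).
Opt3: dominated by Opt1 (mass 114≤490, cost 243≤295, efficiency 95≥80).
Opt4: dominated by Opt1 (mass 114≤1959, cost 243≤345, efficiency 95≥87).
Opt5: dominated by Opt1 (mass 114≤1049, cost 243≤558, efficiency 95≥77).
Opt6: not dominated.
Opt7: dominated by Opt1 (mass 114≤545, cost 243≤587, efficiency 95≥60).
Opt8: not dominated (best cost).
Opt9: dominated by Opt1 (mass 114≤1123, cost 243≤271, efficiency 95≥73).
Opt10: dominated by Opt1 (mass 114≤1242, cost 243≤366, efficiency 95≥62).
Pareto-optimal: Opt1, Opt6, Opt8 → 3.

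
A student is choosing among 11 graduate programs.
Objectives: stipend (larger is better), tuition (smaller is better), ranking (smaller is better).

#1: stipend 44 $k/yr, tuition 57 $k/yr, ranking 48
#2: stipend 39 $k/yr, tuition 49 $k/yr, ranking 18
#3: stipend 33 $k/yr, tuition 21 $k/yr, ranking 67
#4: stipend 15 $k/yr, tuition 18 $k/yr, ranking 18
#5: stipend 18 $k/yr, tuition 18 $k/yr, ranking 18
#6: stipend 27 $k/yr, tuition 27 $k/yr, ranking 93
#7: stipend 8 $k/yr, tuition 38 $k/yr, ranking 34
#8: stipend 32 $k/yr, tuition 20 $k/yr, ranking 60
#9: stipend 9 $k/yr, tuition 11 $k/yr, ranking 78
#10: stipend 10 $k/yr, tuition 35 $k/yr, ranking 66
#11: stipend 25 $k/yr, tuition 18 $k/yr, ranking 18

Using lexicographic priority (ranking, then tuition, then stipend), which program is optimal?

First minimize ranking: best is 18, kept {#2, #4, #5, #11}.
Then minimize tuition: best is 18, kept {#4, #5, #11}.
Then maximize stipend: best is 25, kept {#11}.

#11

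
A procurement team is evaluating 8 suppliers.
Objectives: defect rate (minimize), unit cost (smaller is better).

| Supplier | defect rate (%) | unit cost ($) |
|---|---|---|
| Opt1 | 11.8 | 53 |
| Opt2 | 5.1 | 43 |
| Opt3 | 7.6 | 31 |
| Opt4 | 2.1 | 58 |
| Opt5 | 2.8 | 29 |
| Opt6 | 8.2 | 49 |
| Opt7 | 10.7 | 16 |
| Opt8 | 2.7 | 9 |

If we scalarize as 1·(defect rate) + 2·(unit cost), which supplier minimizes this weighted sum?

Opt8

Opt1: 1·11.8 + 2·53 = 117.8
Opt2: 1·5.1 + 2·43 = 91.1
Opt3: 1·7.6 + 2·31 = 69.6
Opt4: 1·2.1 + 2·58 = 118.1
Opt5: 1·2.8 + 2·29 = 60.8
Opt6: 1·8.2 + 2·49 = 106.2
Opt7: 1·10.7 + 2·16 = 42.7
Opt8: 1·2.7 + 2·9 = 20.7
Lowest: Opt8 at 20.7.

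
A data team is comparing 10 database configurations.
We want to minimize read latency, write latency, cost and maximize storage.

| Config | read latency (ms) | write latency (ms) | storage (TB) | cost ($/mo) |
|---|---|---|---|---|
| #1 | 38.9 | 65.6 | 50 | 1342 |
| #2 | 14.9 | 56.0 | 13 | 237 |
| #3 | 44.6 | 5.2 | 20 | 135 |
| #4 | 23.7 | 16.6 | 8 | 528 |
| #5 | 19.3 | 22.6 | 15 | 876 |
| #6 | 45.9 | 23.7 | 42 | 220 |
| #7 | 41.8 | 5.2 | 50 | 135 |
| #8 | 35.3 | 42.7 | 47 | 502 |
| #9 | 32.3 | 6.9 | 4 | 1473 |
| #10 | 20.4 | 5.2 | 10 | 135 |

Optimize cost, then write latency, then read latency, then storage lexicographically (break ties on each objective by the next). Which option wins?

First minimize cost: best is 135, kept {#3, #7, #10}.
Then minimize write latency: best is 5.2, kept {#3, #7, #10}.
Then minimize read latency: best is 20.4, kept {#10}.

#10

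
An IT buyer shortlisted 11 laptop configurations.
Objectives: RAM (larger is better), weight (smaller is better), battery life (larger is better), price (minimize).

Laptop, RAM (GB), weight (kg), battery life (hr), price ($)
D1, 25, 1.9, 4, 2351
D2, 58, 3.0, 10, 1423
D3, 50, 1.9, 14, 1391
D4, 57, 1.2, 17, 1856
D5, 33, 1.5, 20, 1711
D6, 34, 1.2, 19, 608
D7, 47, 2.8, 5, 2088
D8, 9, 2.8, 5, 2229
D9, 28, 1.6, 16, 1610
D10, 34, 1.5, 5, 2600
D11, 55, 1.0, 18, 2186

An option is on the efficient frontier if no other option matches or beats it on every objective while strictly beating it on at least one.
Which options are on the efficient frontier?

D1: dominated by D3 (RAM 50≥25, weight 1.9≤1.9, battery life 14≥4, price 1391≤2351).
D2: not dominated (best RAM).
D3: not dominated.
D4: not dominated.
D5: not dominated (best battery life).
D6: not dominated (best price).
D7: dominated by D3 (RAM 50≥47, weight 1.9≤2.8, battery life 14≥5, price 1391≤2088).
D8: dominated by D3 (RAM 50≥9, weight 1.9≤2.8, battery life 14≥5, price 1391≤2229).
D9: dominated by D6 (RAM 34≥28, weight 1.2≤1.6, battery life 19≥16, price 608≤1610).
D10: dominated by D4 (RAM 57≥34, weight 1.2≤1.5, battery life 17≥5, price 1856≤2600).
D11: not dominated (best weight).

D2, D3, D4, D5, D6, D11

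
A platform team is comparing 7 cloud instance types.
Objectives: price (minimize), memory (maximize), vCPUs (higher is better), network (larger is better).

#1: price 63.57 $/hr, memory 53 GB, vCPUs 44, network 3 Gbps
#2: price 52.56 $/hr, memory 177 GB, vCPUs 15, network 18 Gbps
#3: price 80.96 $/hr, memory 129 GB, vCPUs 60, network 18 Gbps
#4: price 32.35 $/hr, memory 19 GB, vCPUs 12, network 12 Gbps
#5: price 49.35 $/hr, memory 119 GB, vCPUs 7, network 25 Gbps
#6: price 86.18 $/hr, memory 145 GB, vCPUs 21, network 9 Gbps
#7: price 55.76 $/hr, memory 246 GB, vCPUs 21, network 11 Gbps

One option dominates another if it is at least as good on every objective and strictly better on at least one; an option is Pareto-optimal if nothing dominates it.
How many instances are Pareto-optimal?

#1: not dominated.
#2: not dominated.
#3: not dominated (best vCPUs).
#4: not dominated (best price).
#5: not dominated (best network).
#6: dominated by #7 (price 55.76≤86.18, memory 246≥145, vCPUs 21≥21, network 11≥9).
#7: not dominated (best memory).
Pareto-optimal: #1, #2, #3, #4, #5, #7 → 6.

6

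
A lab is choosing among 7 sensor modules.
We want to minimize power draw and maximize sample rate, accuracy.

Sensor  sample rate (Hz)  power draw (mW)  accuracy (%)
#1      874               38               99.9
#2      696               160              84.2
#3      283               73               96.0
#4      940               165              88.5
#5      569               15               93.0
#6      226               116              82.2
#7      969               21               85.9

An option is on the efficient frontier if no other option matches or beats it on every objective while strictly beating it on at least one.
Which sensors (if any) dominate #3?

#1: sample rate 874≥283, power draw 38≤73, accuracy 99.9≥96.0 — dominates #3.
Others (#2, #4, #5, #6, #7) are each worse than #3 on at least one objective.

#1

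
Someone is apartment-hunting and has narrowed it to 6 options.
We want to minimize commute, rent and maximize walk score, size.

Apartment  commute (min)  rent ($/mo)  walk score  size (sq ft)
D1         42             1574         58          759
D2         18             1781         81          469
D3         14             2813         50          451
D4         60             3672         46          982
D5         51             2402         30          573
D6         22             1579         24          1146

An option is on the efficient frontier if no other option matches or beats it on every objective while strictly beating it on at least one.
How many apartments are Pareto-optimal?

5

D1: not dominated (best rent).
D2: not dominated (best walk score).
D3: not dominated (best commute).
D4: not dominated.
D5: dominated by D1 (commute 42≤51, rent 1574≤2402, walk score 58≥30, size 759≥573).
D6: not dominated (best size).
Pareto-optimal: D1, D2, D3, D4, D6 → 5.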